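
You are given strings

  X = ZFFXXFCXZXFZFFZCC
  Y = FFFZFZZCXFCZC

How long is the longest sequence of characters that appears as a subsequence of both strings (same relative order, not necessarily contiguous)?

9

One common subsequence of length 9: F (X #2, Y #1); then F (X #3, Y #2); then F (X #6, Y #3); then Z (X #9, Y #4); then F (X #11, Y #5); then Z (X #12, Y #7); then F (X #13, Y #10); then Z (X #15, Y #12); then C (X #17, Y #13). dp[17][13] = 9 confirms this is the maximum.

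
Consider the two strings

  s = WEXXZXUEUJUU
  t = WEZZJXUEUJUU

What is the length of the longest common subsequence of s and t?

Let dp[i][j] be the LCS length of the first i characters of s and the first j characters of t. dp[i][j] = dp[i-1][j-1]+1 when the i-th and j-th characters match, else max(dp[i-1][j], dp[i][j-1]).
    ·  W  E  Z  Z  J  X  U  E  U  J  U  U
 ·  0  0  0  0  0  0  0  0  0  0  0  0  0
 W  0  1  1  1  1  1  1  1  1  1  1  1  1
 E  0  1  2  2  2  2  2  2  2  2  2  2  2
 X  0  1  2  2  2  2  3  3  3  3  3  3  3
 X  0  1  2  2  2  2  3  3  3  3  3  3  3
 Z  0  1  2  3  3  3  3  3  3  3  3  3  3
 X  0  1  2  3  3  3  4  4  4  4  4  4  4
 U  0  1  2  3  3  3  4  5  5  5  5  5  5
 E  0  1  2  3  3  3  4  5  6  6  6  6  6
 U  0  1  2  3  3  3  4  5  6  7  7  7  7
 J  0  1  2  3  3  4  4  5  6  7  8  8  8
 U  0  1  2  3  3  4  4  5  6  7  8  9  9
 U  0  1  2  3  3  4  4  5  6  7  8  9 10
dp[12][12] = 10. One LCS (by backtracking along matches): WEZXUEUJUU.

10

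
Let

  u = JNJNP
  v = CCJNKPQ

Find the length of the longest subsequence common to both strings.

3

One common subsequence of length 3: J [1,3], then N [2,4], then P [5,6]. The LCS DP gives dp[5][7] = 3, so this is optimal.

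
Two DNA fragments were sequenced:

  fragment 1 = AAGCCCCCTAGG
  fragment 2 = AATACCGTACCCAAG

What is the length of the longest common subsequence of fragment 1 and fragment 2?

9

Pick A [1,2], then A [2,4], then C [4,5], then C [5,6], then C [6,10], then C [7,11], then C [8,12], then A [10,14], then G [12,15]; all 9 bases appear in both, in order, and the DP table's final entry dp[12][15] is also 9, so no common subsequence is longer.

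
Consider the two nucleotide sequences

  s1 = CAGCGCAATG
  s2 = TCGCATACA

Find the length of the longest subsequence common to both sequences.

Match C at s1[1]=s2[2], then G at s1[3]=s2[3], then C at s1[4]=s2[4], then C at s1[6]=s2[8], then A at s1[8]=s2[9] — 5 bases in the same relative order in both. Since dp[10][9] = 5, nothing longer is possible.

5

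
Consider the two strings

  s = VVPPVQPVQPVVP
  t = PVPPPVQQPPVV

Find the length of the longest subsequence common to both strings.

Pick V [1,2], then P [3,4], then P [4,5], then V [5,6], then Q [6,8], then P [7,9], then P [10,10], then V [11,11], then V [12,12]; all 9 characters appear in both, in order, and the DP table's final entry dp[13][12] is also 9, so no common subsequence is longer.

9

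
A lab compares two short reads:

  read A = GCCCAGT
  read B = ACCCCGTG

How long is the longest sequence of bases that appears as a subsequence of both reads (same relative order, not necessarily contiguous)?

One common subsequence of length 5: C at read A[2]=read B[3]; then C at read A[3]=read B[4]; then C at read A[4]=read B[5]; then G at read A[6]=read B[6]; then T at read A[7]=read B[7], and the DP table's final entry dp[7][8] is also 5, so no common subsequence is longer.

5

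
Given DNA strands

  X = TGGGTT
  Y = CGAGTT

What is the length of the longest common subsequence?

4

Pick G (X #2, Y #2), then G (X #4, Y #4), then T (X #5, Y #5), then T (X #6, Y #6); all 4 bases appear in both, in order. Since dp[6][6] = 4, nothing longer is possible.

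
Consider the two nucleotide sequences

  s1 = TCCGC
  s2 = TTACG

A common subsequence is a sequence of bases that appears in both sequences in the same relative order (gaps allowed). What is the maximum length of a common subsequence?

Pick T [1,2], C [3,4], G [4,5]; all 3 bases appear in both, in order. The LCS DP gives dp[5][5] = 3, so this is optimal.

3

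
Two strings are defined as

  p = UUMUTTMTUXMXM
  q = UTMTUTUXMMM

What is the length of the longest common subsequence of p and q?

Let dp[i][j] be the LCS length of the first i characters of p and the first j characters of q. dp[i][j] = dp[i-1][j-1]+1 when the i-th and j-th characters match, else max(dp[i-1][j], dp[i][j-1]).
    ·  U  T  M  T  U  T  U  X  M  M  M
 ·  0  0  0  0  0  0  0  0  0  0  0  0
 U  0  1  1  1  1  1  1  1  1  1  1  1
 U  0  1  1  1  1  2  2  2  2  2  2  2
 M  0  1  1  2  2  2  2  2  2  3  3  3
 U  0  1  1  2  2  3  3  3  3  3  3  3
 T  0  1  2  2  3  3  4  4  4  4  4  4
 T  0  1  2  2  3  3  4  4  4  4  4  4
 M  0  1  2  3  3  3  4  4  4  5  5  5
 T  0  1  2  3  4  4  4  4  4  5  5  5
 U  0  1  2  3  4  5  5  5  5  5  5  5
 X  0  1  2  3  4  5  5  5  6  6  6  6
 M  0  1  2  3  4  5  5  5  6  7  7  7
 X  0  1  2  3  4  5  5  5  6  7  7  7
 M  0  1  2  3  4  5  5  5  6  7  8  8
dp[13][11] = 8. One LCS (by backtracking along matches): UMUTUXMM.

8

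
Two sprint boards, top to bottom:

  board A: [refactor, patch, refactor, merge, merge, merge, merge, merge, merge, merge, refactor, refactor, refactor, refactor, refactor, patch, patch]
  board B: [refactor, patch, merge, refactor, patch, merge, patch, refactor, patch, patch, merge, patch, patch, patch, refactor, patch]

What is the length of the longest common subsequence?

Pick refactor [1,1], patch [2,2], refactor [3,4], merge [4,6], merge [5,11], refactor [15,15], patch [17,16]; all 7 tasks appear in both, in order. Since dp[17][16] = 7, nothing longer is possible.

7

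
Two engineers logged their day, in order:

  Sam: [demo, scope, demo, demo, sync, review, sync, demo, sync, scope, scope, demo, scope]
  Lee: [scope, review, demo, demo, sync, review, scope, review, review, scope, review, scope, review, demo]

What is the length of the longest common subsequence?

8

Taking scope (Sam #2, Lee #1) → demo (Sam #3, Lee #3) → demo (Sam #4, Lee #4) → sync (Sam #5, Lee #5) → review (Sam #6, Lee #9) → scope (Sam #10, Lee #10) → scope (Sam #11, Lee #12) → demo (Sam #12, Lee #14) gives a common subsequence of length 8. The LCS DP gives dp[13][14] = 8, so this is optimal.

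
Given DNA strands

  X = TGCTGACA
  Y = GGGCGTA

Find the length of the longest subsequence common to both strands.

4

One common subsequence of length 4: G [2,3] → C [3,4] → T [4,6] → A [8,7]. The LCS DP gives dp[8][7] = 4, so this is optimal.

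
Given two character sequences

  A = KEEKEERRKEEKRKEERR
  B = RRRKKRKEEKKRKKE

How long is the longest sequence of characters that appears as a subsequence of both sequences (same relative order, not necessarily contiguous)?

10

One common subsequence of length 10: K [1,4], then K [4,5], then R [8,6], then K [9,7], then E [10,8], then E [11,9], then K [12,11], then R [13,12], then K [14,14], then E [16,15], and the DP table's final entry dp[18][15] is also 10, so no common subsequence is longer.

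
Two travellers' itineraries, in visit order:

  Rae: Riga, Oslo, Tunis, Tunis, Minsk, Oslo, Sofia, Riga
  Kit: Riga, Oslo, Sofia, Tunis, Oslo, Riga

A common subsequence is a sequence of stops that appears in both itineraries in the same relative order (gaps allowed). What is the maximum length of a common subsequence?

5

One common subsequence of length 5: Riga [1,1], then Oslo [2,2], then Tunis [4,4], then Oslo [6,5], then Riga [8,6]. Since dp[8][6] = 5, nothing longer is possible.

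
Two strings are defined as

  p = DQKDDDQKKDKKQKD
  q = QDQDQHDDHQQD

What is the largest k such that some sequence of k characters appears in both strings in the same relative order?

Match D at p[1]=q[2]; then Q at p[2]=q[3]; then D at p[4]=q[4]; then D at p[5]=q[7]; then D at p[6]=q[8]; then Q at p[7]=q[10]; then Q at p[13]=q[11]; then D at p[15]=q[12] — 8 characters in the same relative order in both. Since dp[15][12] = 8, nothing longer is possible.

8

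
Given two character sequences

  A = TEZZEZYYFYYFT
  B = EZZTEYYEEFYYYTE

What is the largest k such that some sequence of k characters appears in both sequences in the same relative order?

10

Taking E at A[2]=B[1], then Z at A[3]=B[2], then Z at A[4]=B[3], then E at A[5]=B[5], then Y at A[7]=B[6], then Y at A[8]=B[7], then F at A[9]=B[10], then Y at A[10]=B[12], then Y at A[11]=B[13], then T at A[13]=B[14] gives a common subsequence of length 10. dp[13][15] = 10 confirms this is the maximum.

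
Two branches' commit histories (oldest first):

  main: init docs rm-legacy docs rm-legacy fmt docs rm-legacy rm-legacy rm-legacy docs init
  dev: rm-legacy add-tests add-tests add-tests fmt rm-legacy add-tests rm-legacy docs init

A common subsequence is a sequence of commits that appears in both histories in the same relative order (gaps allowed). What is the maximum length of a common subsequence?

One common subsequence of length 6: rm-legacy [3,1], then fmt [6,5], then rm-legacy [8,6], then rm-legacy [10,8], then docs [11,9], then init [12,10], and the DP table's final entry dp[12][10] is also 6, so no common subsequence is longer.

6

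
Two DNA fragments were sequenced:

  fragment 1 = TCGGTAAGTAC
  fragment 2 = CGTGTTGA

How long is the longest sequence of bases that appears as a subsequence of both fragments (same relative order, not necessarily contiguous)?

6

Taking C (fragment 1 #2, fragment 2 #1), G (fragment 1 #3, fragment 2 #2), G (fragment 1 #4, fragment 2 #4), T (fragment 1 #5, fragment 2 #6), G (fragment 1 #8, fragment 2 #7), A (fragment 1 #10, fragment 2 #8) gives a common subsequence of length 6. dp[11][8] = 6 confirms this is the maximum.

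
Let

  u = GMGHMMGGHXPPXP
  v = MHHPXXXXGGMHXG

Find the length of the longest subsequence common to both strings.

6

Taking M [2,1], H [4,3], G [7,9], G [8,10], H [9,12], X [10,13] gives a common subsequence of length 6. dp[14][14] = 6 confirms this is the maximum.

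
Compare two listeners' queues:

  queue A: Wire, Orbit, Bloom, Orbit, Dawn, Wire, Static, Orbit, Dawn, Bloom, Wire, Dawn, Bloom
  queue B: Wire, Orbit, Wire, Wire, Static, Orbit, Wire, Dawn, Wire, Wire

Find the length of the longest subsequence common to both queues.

7

Match Wire (queue A #1, queue B #1) → Orbit (queue A #2, queue B #2) → Wire (queue A #6, queue B #4) → Static (queue A #7, queue B #5) → Orbit (queue A #8, queue B #6) → Dawn (queue A #9, queue B #8) → Wire (queue A #11, queue B #10) — 7 songs in the same relative order in both, and the DP table's final entry dp[13][10] is also 7, so no common subsequence is longer.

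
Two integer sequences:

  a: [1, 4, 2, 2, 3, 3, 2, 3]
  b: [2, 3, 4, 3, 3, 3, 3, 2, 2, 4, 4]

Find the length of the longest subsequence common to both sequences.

4

Let dp[i][j] be the LCS length of the first i values of a and the first j values of b. dp[i][j] = dp[i-1][j-1]+1 when the i-th and j-th values match, else max(dp[i-1][j], dp[i][j-1]).
    ·  2  3  4  3  3  3  3  2  2  4  4
 ·  0  0  0  0  0  0  0  0  0  0  0  0
 1  0  0  0  0  0  0  0  0  0  0  0  0
 4  0  0  0  1  1  1  1  1  1  1  1  1
 2  0  1  1  1  1  1  1  1  2  2  2  2
 2  0  1  1  1  1  1  1  1  2  3  3  3
 3  0  1  2  2  2  2  2  2  2  3  3  3
 3  0  1  2  2  3  3  3  3  3  3  3  3
 2  0  1  2  2  3  3  3  3  4  4  4  4
 3  0  1  2  2  3  4  4  4  4  4  4  4
dp[8][11] = 4. One LCS (by backtracking along matches): 4, 3, 3, 2.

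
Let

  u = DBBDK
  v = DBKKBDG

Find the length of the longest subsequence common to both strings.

4

Let dp[i][j] be the LCS length of the first i characters of u and the first j characters of v. dp[i][j] = dp[i-1][j-1]+1 when the i-th and j-th characters match, else max(dp[i-1][j], dp[i][j-1]).
    ·  D  B  K  K  B  D  G
 ·  0  0  0  0  0  0  0  0
 D  0  1  1  1  1  1  1  1
 B  0  1  2  2  2  2  2  2
 B  0  1  2  2  2  3  3  3
 D  0  1  2  2  2  3  4  4
 K  0  1  2  3  3  3  4  4
dp[5][7] = 4. One LCS (by backtracking along matches): DBBD.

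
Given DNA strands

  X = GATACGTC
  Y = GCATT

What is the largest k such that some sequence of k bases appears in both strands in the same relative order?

Pick G at X[1]=Y[1]; then A at X[2]=Y[3]; then T at X[3]=Y[4]; then T at X[7]=Y[5]; all 4 bases appear in both, in order, and the DP table's final entry dp[8][5] is also 4, so no common subsequence is longer.

4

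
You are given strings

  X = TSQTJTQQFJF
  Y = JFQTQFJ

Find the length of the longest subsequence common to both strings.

Pick Q at X[3]=Y[3]; then T at X[6]=Y[4]; then Q at X[8]=Y[5]; then F at X[9]=Y[6]; then J at X[10]=Y[7]; all 5 characters appear in both, in order. Since dp[11][7] = 5, nothing longer is possible.

5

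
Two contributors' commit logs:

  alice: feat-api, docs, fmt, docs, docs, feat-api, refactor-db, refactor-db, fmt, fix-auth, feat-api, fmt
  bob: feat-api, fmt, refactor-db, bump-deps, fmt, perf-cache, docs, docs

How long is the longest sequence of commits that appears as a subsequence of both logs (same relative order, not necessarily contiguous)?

4

One common subsequence of length 4: feat-api [1,1] → fmt [3,5] → docs [4,7] → docs [5,8]. dp[12][8] = 4 confirms this is the maximum.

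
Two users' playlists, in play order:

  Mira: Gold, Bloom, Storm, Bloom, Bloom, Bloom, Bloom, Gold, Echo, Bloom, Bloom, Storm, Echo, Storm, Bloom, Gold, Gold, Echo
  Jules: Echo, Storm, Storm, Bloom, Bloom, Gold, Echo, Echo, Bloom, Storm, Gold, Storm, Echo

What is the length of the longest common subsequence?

One common subsequence of length 9: Storm at Mira[3]=Jules[3] → Bloom at Mira[6]=Jules[4] → Bloom at Mira[7]=Jules[5] → Gold at Mira[8]=Jules[6] → Echo at Mira[9]=Jules[8] → Bloom at Mira[11]=Jules[9] → Storm at Mira[12]=Jules[10] → Storm at Mira[14]=Jules[12] → Echo at Mira[18]=Jules[13]. Since dp[18][13] = 9, nothing longer is possible.

9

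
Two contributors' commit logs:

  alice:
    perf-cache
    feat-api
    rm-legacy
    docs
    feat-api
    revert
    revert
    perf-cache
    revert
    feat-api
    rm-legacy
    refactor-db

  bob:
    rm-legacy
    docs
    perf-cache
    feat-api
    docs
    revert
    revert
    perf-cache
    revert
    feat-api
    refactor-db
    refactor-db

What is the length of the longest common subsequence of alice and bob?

Match perf-cache [1,3], then feat-api [2,4], then docs [4,5], then revert [6,6], then revert [7,7], then perf-cache [8,8], then revert [9,9], then feat-api [10,10], then refactor-db [12,12] — 9 commits in the same relative order in both. Since dp[12][12] = 9, nothing longer is possible.

9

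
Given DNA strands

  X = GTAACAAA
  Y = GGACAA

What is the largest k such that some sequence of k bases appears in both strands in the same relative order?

Let dp[i][j] be the LCS length of the first i bases of X and the first j bases of Y. dp[i][j] = dp[i-1][j-1]+1 when the i-th and j-th bases match, else max(dp[i-1][j], dp[i][j-1]).
    ·  G  G  A  C  A  A
 ·  0  0  0  0  0  0  0
 G  0  1  1  1  1  1  1
 T  0  1  1  1  1  1  1
 A  0  1  1  2  2  2  2
 A  0  1  1  2  2  3  3
 C  0  1  1  2  3  3  3
 A  0  1  1  2  3  4  4
 A  0  1  1  2  3  4  5
 A  0  1  1  2  3  4  5
dp[8][6] = 5. One LCS (by backtracking along matches): GACAA.

5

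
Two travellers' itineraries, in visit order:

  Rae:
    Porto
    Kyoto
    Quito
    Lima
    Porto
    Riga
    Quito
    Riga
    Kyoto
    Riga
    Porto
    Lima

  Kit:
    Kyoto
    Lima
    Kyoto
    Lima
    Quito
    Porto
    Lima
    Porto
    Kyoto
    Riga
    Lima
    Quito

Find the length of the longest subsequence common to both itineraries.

Taking Kyoto [2,3], then Quito [3,5], then Lima [4,7], then Porto [5,8], then Kyoto [9,9], then Riga [10,10], then Lima [12,11] gives a common subsequence of length 7. Since dp[12][12] = 7, nothing longer is possible.

7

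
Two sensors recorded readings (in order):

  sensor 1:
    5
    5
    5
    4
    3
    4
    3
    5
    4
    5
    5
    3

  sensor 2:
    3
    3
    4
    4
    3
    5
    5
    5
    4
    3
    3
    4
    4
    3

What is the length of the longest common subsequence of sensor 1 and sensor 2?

One common subsequence of length 8: 5 at sensor 1[1]=sensor 2[6] → 5 at sensor 1[2]=sensor 2[7] → 5 at sensor 1[3]=sensor 2[8] → 4 at sensor 1[4]=sensor 2[9] → 3 at sensor 1[5]=sensor 2[11] → 4 at sensor 1[6]=sensor 2[12] → 4 at sensor 1[9]=sensor 2[13] → 3 at sensor 1[12]=sensor 2[14], and the DP table's final entry dp[12][14] is also 8, so no common subsequence is longer.

8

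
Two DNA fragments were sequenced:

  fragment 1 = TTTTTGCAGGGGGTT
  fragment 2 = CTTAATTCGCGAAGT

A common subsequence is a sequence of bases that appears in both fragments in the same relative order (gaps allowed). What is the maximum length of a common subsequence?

9

Taking T at fragment 1[1]=fragment 2[2] → T at fragment 1[2]=fragment 2[3] → T at fragment 1[3]=fragment 2[6] → T at fragment 1[4]=fragment 2[7] → G at fragment 1[6]=fragment 2[9] → C at fragment 1[7]=fragment 2[10] → A at fragment 1[8]=fragment 2[13] → G at fragment 1[13]=fragment 2[14] → T at fragment 1[15]=fragment 2[15] gives a common subsequence of length 9, and the DP table's final entry dp[15][15] is also 9, so no common subsequence is longer.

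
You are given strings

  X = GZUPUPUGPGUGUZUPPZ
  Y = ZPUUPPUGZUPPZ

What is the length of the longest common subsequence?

12

Match Z [2,1], U [3,3], U [5,4], P [6,5], P [9,6], U [11,7], G [12,8], Z [14,9], U [15,10], P [16,11], P [17,12], Z [18,13] — 12 characters in the same relative order in both. Since dp[18][13] = 12, nothing longer is possible.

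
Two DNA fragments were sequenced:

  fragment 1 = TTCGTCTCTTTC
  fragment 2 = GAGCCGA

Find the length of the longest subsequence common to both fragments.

3

Taking G (fragment 1 #4, fragment 2 #3); then C (fragment 1 #6, fragment 2 #4); then C (fragment 1 #8, fragment 2 #5) gives a common subsequence of length 3. The LCS DP gives dp[12][7] = 3, so this is optimal.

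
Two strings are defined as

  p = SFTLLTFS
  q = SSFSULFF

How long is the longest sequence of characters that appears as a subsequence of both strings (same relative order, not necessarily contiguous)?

One common subsequence of length 4: S (p #1, q #2) → F (p #2, q #3) → L (p #4, q #6) → F (p #7, q #8). The LCS DP gives dp[8][8] = 4, so this is optimal.

4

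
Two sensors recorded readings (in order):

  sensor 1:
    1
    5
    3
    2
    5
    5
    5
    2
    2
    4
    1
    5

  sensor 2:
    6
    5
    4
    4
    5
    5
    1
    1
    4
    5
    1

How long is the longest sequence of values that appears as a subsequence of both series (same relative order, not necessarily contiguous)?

Taking 5 (sensor 1 #2, sensor 2 #2), then 5 (sensor 1 #5, sensor 2 #5), then 5 (sensor 1 #6, sensor 2 #6), then 5 (sensor 1 #7, sensor 2 #10), then 1 (sensor 1 #11, sensor 2 #11) gives a common subsequence of length 5. The LCS DP gives dp[12][11] = 5, so this is optimal.

5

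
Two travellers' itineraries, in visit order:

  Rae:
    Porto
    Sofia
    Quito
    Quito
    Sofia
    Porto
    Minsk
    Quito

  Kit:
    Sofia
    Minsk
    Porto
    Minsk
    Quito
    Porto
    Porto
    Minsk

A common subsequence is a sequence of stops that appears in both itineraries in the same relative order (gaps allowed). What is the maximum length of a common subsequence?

Taking Porto at Rae[1]=Kit[3], then Quito at Rae[3]=Kit[5], then Porto at Rae[6]=Kit[7], then Minsk at Rae[7]=Kit[8] gives a common subsequence of length 4. dp[8][8] = 4 confirms this is the maximum.

4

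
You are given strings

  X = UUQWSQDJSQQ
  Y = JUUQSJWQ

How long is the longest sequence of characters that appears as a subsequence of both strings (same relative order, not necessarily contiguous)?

6

Let dp[i][j] be the LCS length of the first i characters of X and the first j characters of Y. dp[i][j] = dp[i-1][j-1]+1 when the i-th and j-th characters match, else max(dp[i-1][j], dp[i][j-1]).
    ·  J  U  U  Q  S  J  W  Q
 ·  0  0  0  0  0  0  0  0  0
 U  0  0  1  1  1  1  1  1  1
 U  0  0  1  2  2  2  2  2  2
 Q  0  0  1  2  3  3  3  3  3
 W  0  0  1  2  3  3  3  4  4
 S  0  0  1  2  3  4  4  4  4
 Q  0  0  1  2  3  4  4  4  5
 D  0  0  1  2  3  4  4  4  5
 J  0  1  1  2  3  4  5  5  5
 S  0  1  1  2  3  4  5  5  5
 Q  0  1  1  2  3  4  5  5  6
 Q  0  1  1  2  3  4  5  5  6
dp[11][8] = 6. One LCS (by backtracking along matches): UUQSJQ.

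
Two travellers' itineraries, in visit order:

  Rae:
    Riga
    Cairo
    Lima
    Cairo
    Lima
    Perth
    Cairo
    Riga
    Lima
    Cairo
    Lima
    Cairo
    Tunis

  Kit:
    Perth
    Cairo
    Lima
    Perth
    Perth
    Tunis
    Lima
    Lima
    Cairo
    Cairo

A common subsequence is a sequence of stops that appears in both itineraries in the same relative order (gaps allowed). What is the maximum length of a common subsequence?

6

Match Cairo (Rae #2, Kit #2); then Lima (Rae #3, Kit #3); then Lima (Rae #5, Kit #7); then Lima (Rae #9, Kit #8); then Cairo (Rae #10, Kit #9); then Cairo (Rae #12, Kit #10) — 6 stops in the same relative order in both. Since dp[13][10] = 6, nothing longer is possible.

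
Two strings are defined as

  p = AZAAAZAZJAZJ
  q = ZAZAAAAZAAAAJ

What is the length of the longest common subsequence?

9

One common subsequence of length 9: A [1,2], Z [2,3], A [3,5], A [4,6], A [5,7], Z [6,8], A [7,11], A [10,12], J [12,13], and the DP table's final entry dp[12][13] is also 9, so no common subsequence is longer.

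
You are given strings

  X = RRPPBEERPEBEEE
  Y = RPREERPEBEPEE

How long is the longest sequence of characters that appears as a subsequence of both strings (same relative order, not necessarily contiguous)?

11

Pick R [1,1] → R [2,3] → E [6,4] → E [7,5] → R [8,6] → P [9,7] → E [10,8] → B [11,9] → E [12,10] → E [13,12] → E [14,13]; all 11 characters appear in both, in order. The LCS DP gives dp[14][13] = 11, so this is optimal.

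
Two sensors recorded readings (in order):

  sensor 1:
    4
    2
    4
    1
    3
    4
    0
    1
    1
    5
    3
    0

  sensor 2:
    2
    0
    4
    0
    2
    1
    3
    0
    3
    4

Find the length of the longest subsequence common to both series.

6

Let dp[i][j] be the LCS length of the first i values of sensor 1 and the first j values of sensor 2. dp[i][j] = dp[i-1][j-1]+1 when the i-th and j-th values match, else max(dp[i-1][j], dp[i][j-1]).
    ·  2  0  4  0  2  1  3  0  3  4
 ·  0  0  0  0  0  0  0  0  0  0  0
 4  0  0  0  1  1  1  1  1  1  1  1
 2  0  1  1  1  1  2  2  2  2  2  2
 4  0  1  1  2  2  2  2  2  2  2  3
 1  0  1  1  2  2  2  3  3  3  3  3
 3  0  1  1  2  2  2  3  4  4  4  4
 4  0  1  1  2  2  2  3  4  4  4  5
 0  0  1  2  2  3  3  3  4  5  5  5
 1  0  1  2  2  3  3  4  4  5  5  5
 1  0  1  2  2  3  3  4  4  5  5  5
 5  0  1  2  2  3  3  4  4  5  5  5
 3  0  1  2  2  3  3  4  5  5  6  6
 0  0  1  2  2  3  3  4  5  6  6  6
dp[12][10] = 6. One LCS (by backtracking along matches): 4, 2, 1, 3, 0, 3.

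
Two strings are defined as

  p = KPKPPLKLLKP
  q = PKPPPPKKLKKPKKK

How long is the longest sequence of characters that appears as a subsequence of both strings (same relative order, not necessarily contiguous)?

One common subsequence of length 8: K at p[1]=q[2] → P at p[2]=q[4] → P at p[4]=q[5] → P at p[5]=q[6] → L at p[6]=q[9] → K at p[7]=q[10] → K at p[10]=q[11] → P at p[11]=q[12]. dp[11][15] = 8 confirms this is the maximum.

8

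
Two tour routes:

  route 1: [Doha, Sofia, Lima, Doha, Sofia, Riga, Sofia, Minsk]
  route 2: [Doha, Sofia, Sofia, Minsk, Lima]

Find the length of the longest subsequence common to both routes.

One common subsequence of length 4: Doha [4,1]; then Sofia [5,2]; then Sofia [7,3]; then Minsk [8,4]. Since dp[8][5] = 4, nothing longer is possible.

4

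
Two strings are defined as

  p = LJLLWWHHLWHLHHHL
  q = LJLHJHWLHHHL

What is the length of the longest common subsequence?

11

Taking L (p #1, q #1), J (p #2, q #2), L (p #4, q #3), H (p #7, q #4), H (p #8, q #6), W (p #10, q #7), L (p #12, q #8), H (p #13, q #9), H (p #14, q #10), H (p #15, q #11), L (p #16, q #12) gives a common subsequence of length 11. dp[16][12] = 11 confirms this is the maximum.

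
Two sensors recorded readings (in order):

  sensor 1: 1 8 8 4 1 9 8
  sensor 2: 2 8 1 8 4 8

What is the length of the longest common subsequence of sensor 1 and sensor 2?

Pick 1 [1,3], then 8 [3,4], then 4 [4,5], then 8 [7,6]; all 4 values appear in both, in order. The LCS DP gives dp[7][6] = 4, so this is optimal.

4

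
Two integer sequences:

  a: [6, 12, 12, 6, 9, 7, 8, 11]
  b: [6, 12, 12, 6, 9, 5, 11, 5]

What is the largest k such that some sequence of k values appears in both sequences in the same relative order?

6

Let dp[i][j] be the LCS length of the first i values of a and the first j values of b. dp[i][j] = dp[i-1][j-1]+1 when the i-th and j-th values match, else max(dp[i-1][j], dp[i][j-1]).
    ·  6 12 12  6  9  5 11  5
 ·  0  0  0  0  0  0  0  0  0
 6  0  1  1  1  1  1  1  1  1
12  0  1  2  2  2  2  2  2  2
12  0  1  2  3  3  3  3  3  3
 6  0  1  2  3  4  4  4  4  4
 9  0  1  2  3  4  5  5  5  5
 7  0  1  2  3  4  5  5  5  5
 8  0  1  2  3  4  5  5  5  5
11  0  1  2  3  4  5  5  6  6
dp[8][8] = 6. One LCS (by backtracking along matches): 6, 12, 12, 6, 9, 11.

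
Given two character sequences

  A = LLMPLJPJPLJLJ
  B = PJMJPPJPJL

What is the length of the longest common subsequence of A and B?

7

One common subsequence of length 7: M [3,3] → P [4,5] → P [7,6] → J [8,7] → P [9,8] → J [11,9] → L [12,10]. Since dp[13][10] = 7, nothing longer is possible.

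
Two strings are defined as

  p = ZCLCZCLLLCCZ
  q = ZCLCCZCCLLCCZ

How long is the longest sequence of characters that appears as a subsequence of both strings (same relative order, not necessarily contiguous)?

One common subsequence of length 11: Z at p[1]=q[1]; then C at p[2]=q[2]; then L at p[3]=q[3]; then C at p[4]=q[5]; then Z at p[5]=q[6]; then C at p[6]=q[8]; then L at p[8]=q[9]; then L at p[9]=q[10]; then C at p[10]=q[11]; then C at p[11]=q[12]; then Z at p[12]=q[13]. Since dp[12][13] = 11, nothing longer is possible.

11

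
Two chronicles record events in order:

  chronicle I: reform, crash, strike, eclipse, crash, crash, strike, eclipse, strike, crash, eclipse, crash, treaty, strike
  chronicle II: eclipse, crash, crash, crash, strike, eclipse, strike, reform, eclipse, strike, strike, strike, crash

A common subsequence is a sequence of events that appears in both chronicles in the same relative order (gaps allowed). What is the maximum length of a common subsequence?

8

Pick crash at chronicle I[2]=chronicle II[2] → crash at chronicle I[5]=chronicle II[3] → crash at chronicle I[6]=chronicle II[4] → strike at chronicle I[7]=chronicle II[5] → eclipse at chronicle I[8]=chronicle II[6] → strike at chronicle I[9]=chronicle II[7] → eclipse at chronicle I[11]=chronicle II[9] → crash at chronicle I[12]=chronicle II[13]; all 8 events appear in both, in order. Since dp[14][13] = 8, nothing longer is possible.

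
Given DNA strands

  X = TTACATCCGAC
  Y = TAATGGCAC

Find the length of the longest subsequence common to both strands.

7

Let dp[i][j] be the LCS length of the first i bases of X and the first j bases of Y. dp[i][j] = dp[i-1][j-1]+1 when the i-th and j-th bases match, else max(dp[i-1][j], dp[i][j-1]).
    ·  T  A  A  T  G  G  C  A  C
 ·  0  0  0  0  0  0  0  0  0  0
 T  0  1  1  1  1  1  1  1  1  1
 T  0  1  1  1  2  2  2  2  2  2
 A  0  1  2  2  2  2  2  2  3  3
 C  0  1  2  2  2  2  2  3  3  4
 A  0  1  2  3  3  3  3  3  4  4
 T  0  1  2  3  4  4  4  4  4  4
 C  0  1  2  3  4  4  4  5  5  5
 C  0  1  2  3  4  4  4  5  5  6
 G  0  1  2  3  4  5  5  5  5  6
 A  0  1  2  3  4  5  5  5  6  6
 C  0  1  2  3  4  5  5  6  6  7
dp[11][9] = 7. One LCS (by backtracking along matches): TAATCAC.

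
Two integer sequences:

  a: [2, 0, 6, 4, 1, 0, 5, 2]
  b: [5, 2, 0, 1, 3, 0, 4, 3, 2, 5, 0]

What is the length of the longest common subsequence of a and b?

Let dp[i][j] be the LCS length of the first i values of a and the first j values of b. dp[i][j] = dp[i-1][j-1]+1 when the i-th and j-th values match, else max(dp[i-1][j], dp[i][j-1]).
    ·  5  2  0  1  3  0  4  3  2  5  0
 ·  0  0  0  0  0  0  0  0  0  0  0  0
 2  0  0  1  1  1  1  1  1  1  1  1  1
 0  0  0  1  2  2  2  2  2  2  2  2  2
 6  0  0  1  2  2  2  2  2  2  2  2  2
 4  0  0  1  2  2  2  2  3  3  3  3  3
 1  0  0  1  2  3  3  3  3  3  3  3  3
 0  0  0  1  2  3  3  4  4  4  4  4  4
 5  0  1  1  2  3  3  4  4  4  4  5  5
 2  0  1  2  2  3  3  4  4  4  5  5  5
dp[8][11] = 5. One LCS (by backtracking along matches): 2, 0, 1, 0, 5.

5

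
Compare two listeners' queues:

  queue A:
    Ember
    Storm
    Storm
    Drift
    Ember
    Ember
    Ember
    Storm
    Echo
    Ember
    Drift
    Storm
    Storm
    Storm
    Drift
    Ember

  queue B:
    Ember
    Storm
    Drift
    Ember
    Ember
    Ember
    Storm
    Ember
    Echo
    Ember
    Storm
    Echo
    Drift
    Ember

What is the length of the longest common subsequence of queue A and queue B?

12

Match Ember [1,1]; then Storm [3,2]; then Drift [4,3]; then Ember [5,4]; then Ember [6,5]; then Ember [7,6]; then Storm [8,7]; then Echo [9,9]; then Ember [10,10]; then Storm [12,11]; then Drift [15,13]; then Ember [16,14] — 12 songs in the same relative order in both. Since dp[16][14] = 12, nothing longer is possible.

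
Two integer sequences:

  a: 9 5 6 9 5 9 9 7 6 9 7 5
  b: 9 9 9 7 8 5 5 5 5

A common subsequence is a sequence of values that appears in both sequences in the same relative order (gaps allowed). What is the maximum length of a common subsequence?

Pick 9 [4,1], 9 [6,2], 9 [7,3], 7 [8,4], 5 [12,9]; all 5 values appear in both, in order. dp[12][9] = 5 confirms this is the maximum.

5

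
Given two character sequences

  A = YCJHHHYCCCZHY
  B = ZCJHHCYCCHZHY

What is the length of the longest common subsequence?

10

Pick C [2,2], then J [3,3], then H [4,4], then H [5,5], then Y [7,7], then C [8,8], then C [9,9], then Z [11,11], then H [12,12], then Y [13,13]; all 10 characters appear in both, in order. Since dp[13][13] = 10, nothing longer is possible.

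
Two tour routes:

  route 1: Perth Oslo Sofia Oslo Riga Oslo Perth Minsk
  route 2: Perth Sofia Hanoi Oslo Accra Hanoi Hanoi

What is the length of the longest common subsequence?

Match Perth [1,1], Sofia [3,2], Oslo [4,4] — 3 stops in the same relative order in both. Since dp[8][7] = 3, nothing longer is possible.

3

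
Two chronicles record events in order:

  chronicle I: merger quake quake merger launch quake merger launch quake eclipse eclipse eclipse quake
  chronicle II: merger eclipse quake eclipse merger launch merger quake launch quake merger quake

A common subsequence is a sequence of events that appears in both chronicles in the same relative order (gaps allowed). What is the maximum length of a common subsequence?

8

Taking merger [1,1], quake [2,3], merger [4,5], launch [5,6], quake [6,8], launch [8,9], quake [9,10], quake [13,12] gives a common subsequence of length 8. Since dp[13][12] = 8, nothing longer is possible.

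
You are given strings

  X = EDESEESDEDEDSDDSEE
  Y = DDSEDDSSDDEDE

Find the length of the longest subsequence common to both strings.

10

Pick D at X[2]=Y[2], S at X[4]=Y[3], E at X[6]=Y[4], D at X[8]=Y[5], D at X[10]=Y[6], S at X[13]=Y[8], D at X[14]=Y[9], D at X[15]=Y[10], E at X[17]=Y[11], E at X[18]=Y[13]; all 10 characters appear in both, in order. The LCS DP gives dp[18][13] = 10, so this is optimal.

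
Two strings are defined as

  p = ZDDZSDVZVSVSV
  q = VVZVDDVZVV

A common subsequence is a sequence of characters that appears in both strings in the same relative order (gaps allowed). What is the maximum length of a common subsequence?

Taking Z at p[1]=q[3], then D at p[3]=q[5], then D at p[6]=q[6], then V at p[7]=q[7], then Z at p[8]=q[8], then V at p[11]=q[9], then V at p[13]=q[10] gives a common subsequence of length 7. Since dp[13][10] = 7, nothing longer is possible.

7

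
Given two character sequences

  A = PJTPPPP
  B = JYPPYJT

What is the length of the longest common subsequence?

Let dp[i][j] be the LCS length of the first i characters of A and the first j characters of B. dp[i][j] = dp[i-1][j-1]+1 when the i-th and j-th characters match, else max(dp[i-1][j], dp[i][j-1]).
    ·  J  Y  P  P  Y  J  T
 ·  0  0  0  0  0  0  0  0
 P  0  0  0  1  1  1  1  1
 J  0  1  1  1  1  1  2  2
 T  0  1  1  1  1  1  2  3
 P  0  1  1  2  2  2  2  3
 P  0  1  1  2  3  3  3  3
 P  0  1  1  2  3  3  3  3
 P  0  1  1  2  3  3  3  3
dp[7][7] = 3. One LCS (by backtracking along matches): PJT.

3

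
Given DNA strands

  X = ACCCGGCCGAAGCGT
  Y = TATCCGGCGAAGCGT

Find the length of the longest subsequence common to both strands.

13

Taking A (X #1, Y #2), then C (X #3, Y #4), then C (X #4, Y #5), then G (X #5, Y #6), then G (X #6, Y #7), then C (X #8, Y #8), then G (X #9, Y #9), then A (X #10, Y #10), then A (X #11, Y #11), then G (X #12, Y #12), then C (X #13, Y #13), then G (X #14, Y #14), then T (X #15, Y #15) gives a common subsequence of length 13. dp[15][15] = 13 confirms this is the maximum.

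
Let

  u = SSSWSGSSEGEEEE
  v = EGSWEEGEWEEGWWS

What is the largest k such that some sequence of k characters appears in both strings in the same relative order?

One common subsequence of length 7: S at u[3]=v[3] → W at u[4]=v[4] → E at u[9]=v[6] → G at u[10]=v[7] → E at u[11]=v[8] → E at u[12]=v[10] → E at u[13]=v[11]. Since dp[14][15] = 7, nothing longer is possible.

7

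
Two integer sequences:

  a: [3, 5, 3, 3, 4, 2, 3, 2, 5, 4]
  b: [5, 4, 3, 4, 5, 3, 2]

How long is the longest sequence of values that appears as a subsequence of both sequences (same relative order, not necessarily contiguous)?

5

Taking 5 (a #2, b #1), then 3 (a #4, b #3), then 4 (a #5, b #4), then 3 (a #7, b #6), then 2 (a #8, b #7) gives a common subsequence of length 5. The LCS DP gives dp[10][7] = 5, so this is optimal.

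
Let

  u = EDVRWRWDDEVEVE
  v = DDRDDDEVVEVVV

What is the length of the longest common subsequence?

Taking D (u #2, v #2), R (u #4, v #3), D (u #8, v #5), D (u #9, v #6), E (u #10, v #7), V (u #11, v #9), E (u #12, v #10), V (u #13, v #13) gives a common subsequence of length 8, and the DP table's final entry dp[14][13] is also 8, so no common subsequence is longer.

8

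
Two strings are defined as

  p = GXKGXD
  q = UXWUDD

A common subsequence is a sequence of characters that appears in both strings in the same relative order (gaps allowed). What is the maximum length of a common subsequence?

2

Let dp[i][j] be the LCS length of the first i characters of p and the first j characters of q. dp[i][j] = dp[i-1][j-1]+1 when the i-th and j-th characters match, else max(dp[i-1][j], dp[i][j-1]).
    ·  U  X  W  U  D  D
 ·  0  0  0  0  0  0  0
 G  0  0  0  0  0  0  0
 X  0  0  1  1  1  1  1
 K  0  0  1  1  1  1  1
 G  0  0  1  1  1  1  1
 X  0  0  1  1  1  1  1
 D  0  0  1  1  1  2  2
dp[6][6] = 2. One LCS (by backtracking along matches): XD.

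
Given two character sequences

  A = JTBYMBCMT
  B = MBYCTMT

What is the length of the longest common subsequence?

One common subsequence of length 5: B [3,2], Y [4,3], C [7,4], M [8,6], T [9,7]. dp[9][7] = 5 confirms this is the maximum.

5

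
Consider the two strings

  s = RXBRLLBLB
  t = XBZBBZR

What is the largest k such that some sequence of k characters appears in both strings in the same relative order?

4

Let dp[i][j] be the LCS length of the first i characters of s and the first j characters of t. dp[i][j] = dp[i-1][j-1]+1 when the i-th and j-th characters match, else max(dp[i-1][j], dp[i][j-1]).
    ·  X  B  Z  B  B  Z  R
 ·  0  0  0  0  0  0  0  0
 R  0  0  0  0  0  0  0  1
 X  0  1  1  1  1  1  1  1
 B  0  1  2  2  2  2  2  2
 R  0  1  2  2  2  2  2  3
 L  0  1  2  2  2  2  2  3
 L  0  1  2  2  2  2  2  3
 B  0  1  2  2  3  3  3  3
 L  0  1  2  2  3  3  3  3
 B  0  1  2  2  3  4  4  4
dp[9][7] = 4. One LCS (by backtracking along matches): XBBB.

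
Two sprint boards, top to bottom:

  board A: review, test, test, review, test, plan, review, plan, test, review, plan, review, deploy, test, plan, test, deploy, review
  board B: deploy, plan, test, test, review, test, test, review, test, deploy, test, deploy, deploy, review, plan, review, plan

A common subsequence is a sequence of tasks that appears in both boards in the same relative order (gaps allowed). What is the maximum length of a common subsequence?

10

Match review (board A #1, board B #5) → test (board A #2, board B #6) → test (board A #3, board B #7) → review (board A #4, board B #8) → test (board A #5, board B #9) → test (board A #9, board B #11) → review (board A #10, board B #14) → plan (board A #11, board B #15) → review (board A #12, board B #16) → plan (board A #15, board B #17) — 10 tasks in the same relative order in both. dp[18][17] = 10 confirms this is the maximum.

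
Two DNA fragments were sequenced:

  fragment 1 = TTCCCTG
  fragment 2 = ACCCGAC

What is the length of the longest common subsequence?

4

Match C at fragment 1[3]=fragment 2[2], then C at fragment 1[4]=fragment 2[3], then C at fragment 1[5]=fragment 2[4], then G at fragment 1[7]=fragment 2[5] — 4 bases in the same relative order in both. dp[7][7] = 4 confirms this is the maximum.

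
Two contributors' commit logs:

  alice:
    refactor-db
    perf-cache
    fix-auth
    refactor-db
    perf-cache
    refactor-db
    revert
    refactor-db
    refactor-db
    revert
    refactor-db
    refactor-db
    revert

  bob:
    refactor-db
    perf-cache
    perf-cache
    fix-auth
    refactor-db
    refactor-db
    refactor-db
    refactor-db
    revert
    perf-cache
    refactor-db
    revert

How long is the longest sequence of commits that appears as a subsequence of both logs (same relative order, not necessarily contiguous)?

One common subsequence of length 10: refactor-db [1,1], perf-cache [2,3], fix-auth [3,4], refactor-db [4,5], refactor-db [6,6], refactor-db [8,7], refactor-db [9,8], revert [10,9], refactor-db [12,11], revert [13,12], and the DP table's final entry dp[13][12] is also 10, so no common subsequence is longer.

10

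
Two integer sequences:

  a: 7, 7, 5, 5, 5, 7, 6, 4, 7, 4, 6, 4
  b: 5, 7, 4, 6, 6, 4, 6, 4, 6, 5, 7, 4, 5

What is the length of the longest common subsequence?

Taking 5 at a[5]=b[1] → 7 at a[6]=b[2] → 6 at a[7]=b[5] → 4 at a[8]=b[6] → 4 at a[10]=b[8] → 6 at a[11]=b[9] → 4 at a[12]=b[12] gives a common subsequence of length 7. Since dp[12][13] = 7, nothing longer is possible.

7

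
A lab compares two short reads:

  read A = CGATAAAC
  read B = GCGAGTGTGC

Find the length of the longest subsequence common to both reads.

5

Pick C [1,2]; then G [2,3]; then A [3,4]; then T [4,8]; then C [8,10]; all 5 bases appear in both, in order, and the DP table's final entry dp[8][10] is also 5, so no common subsequence is longer.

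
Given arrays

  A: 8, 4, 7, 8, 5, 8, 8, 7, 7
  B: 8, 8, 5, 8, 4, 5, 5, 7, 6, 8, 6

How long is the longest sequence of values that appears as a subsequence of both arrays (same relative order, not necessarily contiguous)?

Taking 8 [1,1], 8 [4,2], 5 [5,3], 8 [6,4], 8 [7,10] gives a common subsequence of length 5, and the DP table's final entry dp[9][11] is also 5, so no common subsequence is longer.

5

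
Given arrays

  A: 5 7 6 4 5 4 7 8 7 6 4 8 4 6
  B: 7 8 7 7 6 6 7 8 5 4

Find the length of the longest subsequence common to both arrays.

6

Match 7 (A #2, B #1), then 7 (A #7, B #3), then 7 (A #9, B #4), then 6 (A #10, B #6), then 8 (A #12, B #8), then 4 (A #13, B #10) — 6 values in the same relative order in both. The LCS DP gives dp[14][10] = 6, so this is optimal.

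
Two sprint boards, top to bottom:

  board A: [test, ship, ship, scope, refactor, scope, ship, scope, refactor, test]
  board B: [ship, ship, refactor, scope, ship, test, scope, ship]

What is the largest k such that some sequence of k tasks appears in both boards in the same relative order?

6

One common subsequence of length 6: ship at board A[2]=board B[1]; then ship at board A[3]=board B[2]; then refactor at board A[5]=board B[3]; then scope at board A[6]=board B[4]; then ship at board A[7]=board B[5]; then scope at board A[8]=board B[7]. The LCS DP gives dp[10][8] = 6, so this is optimal.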